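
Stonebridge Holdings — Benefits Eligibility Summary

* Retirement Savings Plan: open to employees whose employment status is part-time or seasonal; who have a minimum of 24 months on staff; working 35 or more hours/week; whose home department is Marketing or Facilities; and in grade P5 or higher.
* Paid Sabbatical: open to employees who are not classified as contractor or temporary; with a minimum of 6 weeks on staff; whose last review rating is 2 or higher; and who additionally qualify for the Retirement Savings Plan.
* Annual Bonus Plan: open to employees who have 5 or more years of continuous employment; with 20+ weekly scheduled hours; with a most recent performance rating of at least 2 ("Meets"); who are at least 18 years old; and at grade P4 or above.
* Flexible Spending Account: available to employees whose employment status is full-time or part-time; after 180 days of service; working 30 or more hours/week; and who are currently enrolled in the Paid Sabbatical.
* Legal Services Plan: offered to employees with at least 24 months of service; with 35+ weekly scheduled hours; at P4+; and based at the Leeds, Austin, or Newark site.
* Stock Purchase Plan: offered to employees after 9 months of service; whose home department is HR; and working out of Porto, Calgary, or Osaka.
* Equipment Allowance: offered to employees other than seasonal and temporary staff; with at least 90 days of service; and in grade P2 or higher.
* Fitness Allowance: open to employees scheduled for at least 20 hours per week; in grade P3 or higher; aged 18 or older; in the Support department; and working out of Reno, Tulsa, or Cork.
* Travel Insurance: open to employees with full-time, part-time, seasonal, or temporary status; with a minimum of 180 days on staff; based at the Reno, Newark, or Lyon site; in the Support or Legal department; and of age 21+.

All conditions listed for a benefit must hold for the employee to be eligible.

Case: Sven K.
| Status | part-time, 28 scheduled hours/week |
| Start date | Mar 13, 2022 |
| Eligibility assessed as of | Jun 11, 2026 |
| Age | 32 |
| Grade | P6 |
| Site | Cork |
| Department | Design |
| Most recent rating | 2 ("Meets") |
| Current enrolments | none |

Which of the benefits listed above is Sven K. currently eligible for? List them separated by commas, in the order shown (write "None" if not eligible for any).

Service from Mar 13, 2022 to Jun 11, 2026: 1551 days.
Retirement Savings Plan — status part-time ✓; service 1551 days ≥ 24 months (≈720 days) ✓; 28 hrs/wk < 35 ✗ → not eligible.
Paid Sabbatical — status part-time ✓ (not excluded); service 1551 days ≥ 6 weeks (≈42 days) ✓; rating 2 ≥ 2 ✓; not eligible for Retirement Savings Plan ✗ → not eligible.
Annual Bonus Plan — service 1551 days < 5 years (≈1825 days) ✗ → not eligible.
Flexible Spending Account — status part-time ✓; service 1551 days ≥ 180 days ✓; 28 hrs/wk < 30 ✗ → not eligible.
Legal Services Plan — service 1551 days ≥ 24 months (≈720 days) ✓; 28 hrs/wk < 35 ✗ → not eligible.
Stock Purchase Plan — service 1551 days ≥ 9 months (≈270 days) ✓; dept Design ✗ → not eligible.
Equipment Allowance — status part-time ✓ (not excluded); service 1551 days ≥ 90 days ✓; grade P6 ≥ P2 ✓ → eligible.
Fitness Allowance — 28 hrs/wk ≥ 20 ✓; grade P6 ≥ P3 ✓; age 32 ≥ 18 ✓; dept Design ✗ → not eligible.
Travel Insurance — status part-time ✓; service 1551 days ≥ 180 days ✓; site Cork ✗ (not Reno, Newark, or Lyon) → not eligible.

Equipment Allowance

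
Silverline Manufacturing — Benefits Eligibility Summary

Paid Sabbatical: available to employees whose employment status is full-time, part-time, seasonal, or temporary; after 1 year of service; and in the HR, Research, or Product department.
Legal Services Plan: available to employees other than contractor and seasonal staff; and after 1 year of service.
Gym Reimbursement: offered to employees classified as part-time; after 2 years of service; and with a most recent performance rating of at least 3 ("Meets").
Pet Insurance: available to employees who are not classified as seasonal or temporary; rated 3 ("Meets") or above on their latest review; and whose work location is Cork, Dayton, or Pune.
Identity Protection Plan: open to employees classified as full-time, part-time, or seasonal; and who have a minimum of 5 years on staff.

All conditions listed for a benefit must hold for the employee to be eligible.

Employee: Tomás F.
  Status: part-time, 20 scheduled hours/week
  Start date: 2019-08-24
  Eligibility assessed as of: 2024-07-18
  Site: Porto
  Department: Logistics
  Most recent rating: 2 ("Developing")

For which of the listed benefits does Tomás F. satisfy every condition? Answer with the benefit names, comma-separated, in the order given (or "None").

Service from 2019-08-24 to 2024-07-18: 1790 days.
Paid Sabbatical — status part-time ✓; service 1790 days ≥ 1 year (≈365 days) ✓; dept Logistics ✗ → not eligible.
Legal Services Plan — status part-time ✓ (not excluded); service 1790 days ≥ 1 year (≈365 days) ✓ → eligible.
Gym Reimbursement — status part-time ✓; service 1790 days ≥ 2 years (≈730 days) ✓; rating 2 < 3 ✗ → not eligible.
Pet Insurance — status part-time ✓ (not excluded); rating 2 < 3 ✗ → not eligible.
Identity Protection Plan — status part-time ✓; service 1790 days < 5 years (≈1825 days) ✗ → not eligible.

Legal Services Plan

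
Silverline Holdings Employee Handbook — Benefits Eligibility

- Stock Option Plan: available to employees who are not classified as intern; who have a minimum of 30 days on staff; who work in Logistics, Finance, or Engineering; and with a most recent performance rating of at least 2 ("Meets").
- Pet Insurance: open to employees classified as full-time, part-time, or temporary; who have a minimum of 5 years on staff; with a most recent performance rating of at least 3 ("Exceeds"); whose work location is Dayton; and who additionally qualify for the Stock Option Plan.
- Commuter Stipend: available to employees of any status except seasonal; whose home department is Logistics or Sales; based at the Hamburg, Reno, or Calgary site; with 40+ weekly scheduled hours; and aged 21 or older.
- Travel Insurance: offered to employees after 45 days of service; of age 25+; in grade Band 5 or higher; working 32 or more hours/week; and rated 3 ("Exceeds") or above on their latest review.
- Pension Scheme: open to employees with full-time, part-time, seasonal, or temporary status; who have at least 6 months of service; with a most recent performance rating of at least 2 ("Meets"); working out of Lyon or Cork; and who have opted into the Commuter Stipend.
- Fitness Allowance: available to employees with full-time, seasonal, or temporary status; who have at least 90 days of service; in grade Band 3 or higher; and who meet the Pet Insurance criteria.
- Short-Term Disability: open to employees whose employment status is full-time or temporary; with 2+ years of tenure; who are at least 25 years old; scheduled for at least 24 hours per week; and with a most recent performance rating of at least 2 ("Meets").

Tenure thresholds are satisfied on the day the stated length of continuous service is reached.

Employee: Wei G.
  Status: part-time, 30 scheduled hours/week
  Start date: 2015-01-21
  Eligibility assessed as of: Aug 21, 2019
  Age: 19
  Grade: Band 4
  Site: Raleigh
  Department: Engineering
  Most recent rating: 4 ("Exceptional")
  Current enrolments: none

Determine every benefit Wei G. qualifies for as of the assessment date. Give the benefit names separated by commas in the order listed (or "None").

Service from 2015-01-21 to Aug 21, 2019: 1673 days.
Stock Option Plan — status part-time ✓ (not excluded); service 1673 days ≥ 30 days ✓; dept Engineering ✓; rating 4 ≥ 2 ✓ → eligible.
Pet Insurance — status part-time ✓; service 1673 days < 5 years (≈1825 days) ✗ → not eligible.
Commuter Stipend — status part-time ✓ (not excluded); dept Engineering ✗ → not eligible.
Travel Insurance — service 1673 days ≥ 45 days ✓; age 19 < 25 ✗ → not eligible.
Pension Scheme — status part-time ✓; service 1673 days ≥ 6 months (≈180 days) ✓; rating 4 ≥ 2 ✓; site Raleigh ✗ (not Lyon or Cork) → not eligible.
Fitness Allowance — status part-time ✗ (requires full-time, seasonal, or temporary) → not eligible.
Short-Term Disability — status part-time ✗ (requires full-time or temporary) → not eligible.

Stock Option Plan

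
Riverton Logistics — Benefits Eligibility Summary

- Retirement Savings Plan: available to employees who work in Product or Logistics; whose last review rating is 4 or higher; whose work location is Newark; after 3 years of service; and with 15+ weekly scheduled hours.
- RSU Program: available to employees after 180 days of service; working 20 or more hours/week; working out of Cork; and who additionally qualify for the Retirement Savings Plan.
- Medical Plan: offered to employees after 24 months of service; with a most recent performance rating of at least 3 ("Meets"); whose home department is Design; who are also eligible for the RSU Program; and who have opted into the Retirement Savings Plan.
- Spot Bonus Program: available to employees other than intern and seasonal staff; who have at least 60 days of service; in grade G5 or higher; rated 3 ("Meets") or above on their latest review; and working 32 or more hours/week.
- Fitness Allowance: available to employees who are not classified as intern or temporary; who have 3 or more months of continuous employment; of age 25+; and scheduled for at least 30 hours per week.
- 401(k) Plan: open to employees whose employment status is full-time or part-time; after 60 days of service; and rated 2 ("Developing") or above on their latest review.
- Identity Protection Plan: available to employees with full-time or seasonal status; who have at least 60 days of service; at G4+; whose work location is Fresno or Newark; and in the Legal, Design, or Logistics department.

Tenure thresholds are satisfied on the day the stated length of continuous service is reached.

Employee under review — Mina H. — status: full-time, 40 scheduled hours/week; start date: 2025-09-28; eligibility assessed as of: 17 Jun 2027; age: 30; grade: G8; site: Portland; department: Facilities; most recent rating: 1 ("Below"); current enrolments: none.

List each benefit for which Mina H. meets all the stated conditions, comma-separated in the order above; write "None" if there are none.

Service from 2025-09-28 to 17 Jun 2027: 627 days.
Retirement Savings Plan — dept Facilities ✗ → not eligible.
RSU Program — service 627 days ≥ 180 days ✓; 40 hrs/wk ≥ 20 ✓; site Portland ✗ (not Cork) → not eligible.
Medical Plan — service 627 days < 24 months (≈720 days) ✗ → not eligible.
Spot Bonus Program — status full-time ✓ (not excluded); service 627 days ≥ 60 days ✓; grade G8 ≥ G5 ✓; rating 1 < 3 ✗ → not eligible.
Fitness Allowance — status full-time ✓ (not excluded); service 627 days ≥ 3 months (≈90 days) ✓; age 30 ≥ 25 ✓; 40 hrs/wk ≥ 30 ✓ → eligible.
401(k) Plan — status full-time ✓; service 627 days ≥ 60 days ✓; rating 1 < 2 ✗ → not eligible.
Identity Protection Plan — status full-time ✓; service 627 days ≥ 60 days ✓; grade G8 ≥ G4 ✓; site Portland ✗ (not Fresno or Newark) → not eligible.

Fitness Allowance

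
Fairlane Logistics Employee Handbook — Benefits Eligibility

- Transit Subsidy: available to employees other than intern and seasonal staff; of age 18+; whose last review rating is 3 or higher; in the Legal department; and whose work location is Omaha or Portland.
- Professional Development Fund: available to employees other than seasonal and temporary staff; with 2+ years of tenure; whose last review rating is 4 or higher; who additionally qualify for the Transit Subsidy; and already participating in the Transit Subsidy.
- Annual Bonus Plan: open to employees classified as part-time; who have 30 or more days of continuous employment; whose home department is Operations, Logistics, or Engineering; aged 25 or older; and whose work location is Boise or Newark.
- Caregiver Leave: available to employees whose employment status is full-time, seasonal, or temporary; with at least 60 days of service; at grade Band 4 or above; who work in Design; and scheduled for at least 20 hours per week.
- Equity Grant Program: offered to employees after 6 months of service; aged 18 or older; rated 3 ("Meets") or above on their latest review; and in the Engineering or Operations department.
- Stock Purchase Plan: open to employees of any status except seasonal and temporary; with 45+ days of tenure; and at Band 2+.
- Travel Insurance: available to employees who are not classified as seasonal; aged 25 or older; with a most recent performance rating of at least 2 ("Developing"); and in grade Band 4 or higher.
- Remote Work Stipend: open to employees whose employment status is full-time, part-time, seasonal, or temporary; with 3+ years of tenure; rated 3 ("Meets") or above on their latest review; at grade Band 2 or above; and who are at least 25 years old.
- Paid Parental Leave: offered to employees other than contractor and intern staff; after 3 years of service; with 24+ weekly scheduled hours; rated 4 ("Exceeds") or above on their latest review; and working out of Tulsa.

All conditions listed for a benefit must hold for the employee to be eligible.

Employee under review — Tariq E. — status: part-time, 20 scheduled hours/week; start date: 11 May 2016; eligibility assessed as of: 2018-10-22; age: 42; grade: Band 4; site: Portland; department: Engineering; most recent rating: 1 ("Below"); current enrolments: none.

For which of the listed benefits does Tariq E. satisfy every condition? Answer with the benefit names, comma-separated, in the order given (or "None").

Stock Purchase Plan

Service from 11 May 2016 to 2018-10-22: 894 days.
Transit Subsidy — status part-time ✓ (not excluded); age 42 ≥ 18 ✓; rating 1 < 3 ✗ → not eligible.
Professional Development Fund — status part-time ✓ (not excluded); service 894 days ≥ 2 years (≈730 days) ✓; rating 1 < 4 ✗ → not eligible.
Annual Bonus Plan — status part-time ✓; service 894 days ≥ 30 days ✓; dept Engineering ✓; age 42 ≥ 25 ✓; site Portland ✗ (not Boise or Newark) → not eligible.
Caregiver Leave — status part-time ✗ (requires full-time, seasonal, or temporary) → not eligible.
Equity Grant Program — service 894 days ≥ 6 months (≈180 days) ✓; age 42 ≥ 18 ✓; rating 1 < 3 ✗ → not eligible.
Stock Purchase Plan — status part-time ✓ (not excluded); service 894 days ≥ 45 days ✓; grade Band 4 ≥ Band 2 ✓ → eligible.
Travel Insurance — status part-time ✓ (not excluded); age 42 ≥ 25 ✓; rating 1 < 2 ✗ → not eligible.
Remote Work Stipend — status part-time ✓; service 894 days < 3 years (≈1095 days) ✗ → not eligible.
Paid Parental Leave — status part-time ✓ (not excluded); service 894 days < 3 years (≈1095 days) ✗ → not eligible.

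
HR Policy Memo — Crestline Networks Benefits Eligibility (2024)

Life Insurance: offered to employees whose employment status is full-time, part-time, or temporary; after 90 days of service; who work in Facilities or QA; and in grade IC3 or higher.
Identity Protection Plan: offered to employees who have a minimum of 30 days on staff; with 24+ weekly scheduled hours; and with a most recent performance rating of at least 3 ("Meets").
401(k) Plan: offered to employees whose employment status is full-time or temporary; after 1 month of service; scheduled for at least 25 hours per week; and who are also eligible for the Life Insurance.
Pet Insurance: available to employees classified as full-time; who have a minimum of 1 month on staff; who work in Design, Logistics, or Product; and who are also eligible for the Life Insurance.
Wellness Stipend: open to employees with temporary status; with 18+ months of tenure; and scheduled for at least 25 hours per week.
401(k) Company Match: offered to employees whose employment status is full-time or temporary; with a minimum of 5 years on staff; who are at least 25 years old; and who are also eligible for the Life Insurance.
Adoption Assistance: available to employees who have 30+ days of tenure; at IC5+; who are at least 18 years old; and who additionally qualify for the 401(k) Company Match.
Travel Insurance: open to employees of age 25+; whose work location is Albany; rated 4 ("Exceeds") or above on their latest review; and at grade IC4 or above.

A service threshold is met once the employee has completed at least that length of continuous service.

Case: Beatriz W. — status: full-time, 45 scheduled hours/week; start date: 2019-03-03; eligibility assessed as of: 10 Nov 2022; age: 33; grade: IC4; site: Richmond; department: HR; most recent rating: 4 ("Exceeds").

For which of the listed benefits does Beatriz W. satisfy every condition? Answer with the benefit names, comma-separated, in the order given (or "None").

Identity Protection Plan

Service from 2019-03-03 to 10 Nov 2022: 1348 days.
Life Insurance — status full-time ✓; service 1348 days ≥ 90 days ✓; dept HR ✗ → not eligible.
Identity Protection Plan — service 1348 days ≥ 30 days ✓; 45 hrs/wk ≥ 24 ✓; rating 4 ≥ 3 ✓ → eligible.
401(k) Plan — status full-time ✓; service 1348 days ≥ 1 month (≈30 days) ✓; 45 hrs/wk ≥ 25 ✓; not eligible for Life Insurance ✗ → not eligible.
Pet Insurance — status full-time ✓; service 1348 days ≥ 1 month (≈30 days) ✓; dept HR ✗ → not eligible.
Wellness Stipend — status full-time ✗ (requires temporary) → not eligible.
401(k) Company Match — status full-time ✓; service 1348 days < 5 years (≈1825 days) ✗ → not eligible.
Adoption Assistance — service 1348 days ≥ 30 days ✓; grade IC4 < IC5 ✗ → not eligible.
Travel Insurance — age 33 ≥ 25 ✓; site Richmond ✗ (not Albany) → not eligible.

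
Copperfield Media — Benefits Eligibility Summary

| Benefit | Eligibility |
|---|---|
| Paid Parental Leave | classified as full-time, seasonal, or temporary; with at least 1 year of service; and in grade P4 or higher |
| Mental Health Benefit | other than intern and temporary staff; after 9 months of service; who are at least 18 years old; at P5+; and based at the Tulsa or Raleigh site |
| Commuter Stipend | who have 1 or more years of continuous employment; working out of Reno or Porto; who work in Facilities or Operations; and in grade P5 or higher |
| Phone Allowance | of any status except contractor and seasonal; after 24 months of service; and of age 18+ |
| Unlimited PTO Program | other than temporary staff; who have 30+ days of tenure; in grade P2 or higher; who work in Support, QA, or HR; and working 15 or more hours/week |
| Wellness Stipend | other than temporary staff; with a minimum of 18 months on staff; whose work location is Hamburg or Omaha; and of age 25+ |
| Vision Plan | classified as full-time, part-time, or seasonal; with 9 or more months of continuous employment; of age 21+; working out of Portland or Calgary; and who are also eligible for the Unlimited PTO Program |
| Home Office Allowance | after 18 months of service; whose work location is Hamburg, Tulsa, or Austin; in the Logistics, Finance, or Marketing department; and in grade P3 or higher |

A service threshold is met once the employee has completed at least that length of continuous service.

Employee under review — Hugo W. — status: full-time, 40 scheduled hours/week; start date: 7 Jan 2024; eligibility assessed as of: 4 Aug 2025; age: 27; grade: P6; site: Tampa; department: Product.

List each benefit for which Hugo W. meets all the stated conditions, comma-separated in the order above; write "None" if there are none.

Service from 7 Jan 2024 to 4 Aug 2025: 575 days.
Paid Parental Leave — status full-time ✓; service 575 days ≥ 1 year (≈365 days) ✓; grade P6 ≥ P4 ✓ → eligible.
Mental Health Benefit — status full-time ✓ (not excluded); service 575 days ≥ 9 months (≈270 days) ✓; age 27 ≥ 18 ✓; grade P6 ≥ P5 ✓; site Tampa ✗ (not Tulsa or Raleigh) → not eligible.
Commuter Stipend — service 575 days ≥ 1 year (≈365 days) ✓; site Tampa ✗ (not Reno or Porto) → not eligible.
Phone Allowance — status full-time ✓ (not excluded); service 575 days < 24 months (≈720 days) ✗ → not eligible.
Unlimited PTO Program — status full-time ✓ (not excluded); service 575 days ≥ 30 days ✓; grade P6 ≥ P2 ✓; dept Product ✗ → not eligible.
Wellness Stipend — status full-time ✓ (not excluded); service 575 days ≥ 18 months (≈540 days) ✓; site Tampa ✗ (not Hamburg or Omaha) → not eligible.
Vision Plan — status full-time ✓; service 575 days ≥ 9 months (≈270 days) ✓; age 27 ≥ 21 ✓; site Tampa ✗ (not Portland or Calgary) → not eligible.
Home Office Allowance — service 575 days ≥ 18 months (≈540 days) ✓; site Tampa ✗ (not Hamburg, Tulsa, or Austin) → not eligible.

Paid Parental Leave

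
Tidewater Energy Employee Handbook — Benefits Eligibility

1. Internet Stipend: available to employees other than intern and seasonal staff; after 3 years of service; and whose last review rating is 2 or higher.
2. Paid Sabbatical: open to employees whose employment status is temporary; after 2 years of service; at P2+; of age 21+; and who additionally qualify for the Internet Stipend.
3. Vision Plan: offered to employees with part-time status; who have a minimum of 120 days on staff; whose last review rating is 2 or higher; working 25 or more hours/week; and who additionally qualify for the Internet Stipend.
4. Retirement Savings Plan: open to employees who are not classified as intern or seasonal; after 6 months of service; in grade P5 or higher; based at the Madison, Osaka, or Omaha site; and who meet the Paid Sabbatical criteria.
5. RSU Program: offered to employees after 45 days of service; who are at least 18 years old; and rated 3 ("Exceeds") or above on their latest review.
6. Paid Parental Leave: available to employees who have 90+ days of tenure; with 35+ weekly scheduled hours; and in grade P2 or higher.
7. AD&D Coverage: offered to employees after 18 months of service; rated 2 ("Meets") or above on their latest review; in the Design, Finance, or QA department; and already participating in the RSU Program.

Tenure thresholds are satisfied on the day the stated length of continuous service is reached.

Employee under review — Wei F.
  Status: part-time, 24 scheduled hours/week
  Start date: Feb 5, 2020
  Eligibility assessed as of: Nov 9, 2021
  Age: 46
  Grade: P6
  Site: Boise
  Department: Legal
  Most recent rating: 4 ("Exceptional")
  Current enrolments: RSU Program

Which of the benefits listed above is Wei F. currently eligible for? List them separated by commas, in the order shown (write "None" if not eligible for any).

Service from Feb 5, 2020 to Nov 9, 2021: 643 days.
Internet Stipend — status part-time ✓ (not excluded); service 643 days < 3 years (≈1095 days) ✗ → not eligible.
Paid Sabbatical — status part-time ✗ (requires temporary) → not eligible.
Vision Plan — status part-time ✓; service 643 days ≥ 120 days ✓; rating 4 ≥ 2 ✓; 24 hrs/wk < 25 ✗ → not eligible.
Retirement Savings Plan — status part-time ✓ (not excluded); service 643 days ≥ 6 months (≈180 days) ✓; grade P6 ≥ P5 ✓; site Boise ✗ (not Madison, Osaka, or Omaha) → not eligible.
RSU Program — service 643 days ≥ 45 days ✓; age 46 ≥ 18 ✓; rating 4 ≥ 3 ✓ → eligible.
Paid Parental Leave — service 643 days ≥ 90 days ✓; 24 hrs/wk < 35 ✗ → not eligible.
AD&D Coverage — service 643 days ≥ 18 months (≈540 days) ✓; rating 4 ≥ 2 ✓; dept Legal ✗ → not eligible.

RSU Program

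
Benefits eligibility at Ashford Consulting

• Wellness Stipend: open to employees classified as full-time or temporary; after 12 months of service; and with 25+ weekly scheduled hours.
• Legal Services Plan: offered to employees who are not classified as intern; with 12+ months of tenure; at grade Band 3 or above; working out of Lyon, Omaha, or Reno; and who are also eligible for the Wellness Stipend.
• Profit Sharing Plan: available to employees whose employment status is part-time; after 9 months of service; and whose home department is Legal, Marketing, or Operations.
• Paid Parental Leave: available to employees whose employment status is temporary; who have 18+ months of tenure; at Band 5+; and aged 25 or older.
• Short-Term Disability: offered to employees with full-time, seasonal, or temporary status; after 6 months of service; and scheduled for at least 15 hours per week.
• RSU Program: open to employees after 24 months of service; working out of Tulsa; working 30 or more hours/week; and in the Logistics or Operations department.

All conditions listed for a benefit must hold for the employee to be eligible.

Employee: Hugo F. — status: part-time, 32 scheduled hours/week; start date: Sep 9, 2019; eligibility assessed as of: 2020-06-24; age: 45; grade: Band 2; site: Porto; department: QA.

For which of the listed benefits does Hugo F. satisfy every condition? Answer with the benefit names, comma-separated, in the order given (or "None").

None

Service from Sep 9, 2019 to 2020-06-24: 289 days.
Wellness Stipend — status part-time ✗ (requires full-time or temporary) → not eligible.
Legal Services Plan — status part-time ✓ (not excluded); service 289 days < 12 months (≈360 days) ✗ → not eligible.
Profit Sharing Plan — status part-time ✓; service 289 days ≥ 9 months (≈270 days) ✓; dept QA ✗ → not eligible.
Paid Parental Leave — status part-time ✗ (requires temporary) → not eligible.
Short-Term Disability — status part-time ✗ (requires full-time, seasonal, or temporary) → not eligible.
RSU Program — service 289 days < 24 months (≈720 days) ✗ → not eligible.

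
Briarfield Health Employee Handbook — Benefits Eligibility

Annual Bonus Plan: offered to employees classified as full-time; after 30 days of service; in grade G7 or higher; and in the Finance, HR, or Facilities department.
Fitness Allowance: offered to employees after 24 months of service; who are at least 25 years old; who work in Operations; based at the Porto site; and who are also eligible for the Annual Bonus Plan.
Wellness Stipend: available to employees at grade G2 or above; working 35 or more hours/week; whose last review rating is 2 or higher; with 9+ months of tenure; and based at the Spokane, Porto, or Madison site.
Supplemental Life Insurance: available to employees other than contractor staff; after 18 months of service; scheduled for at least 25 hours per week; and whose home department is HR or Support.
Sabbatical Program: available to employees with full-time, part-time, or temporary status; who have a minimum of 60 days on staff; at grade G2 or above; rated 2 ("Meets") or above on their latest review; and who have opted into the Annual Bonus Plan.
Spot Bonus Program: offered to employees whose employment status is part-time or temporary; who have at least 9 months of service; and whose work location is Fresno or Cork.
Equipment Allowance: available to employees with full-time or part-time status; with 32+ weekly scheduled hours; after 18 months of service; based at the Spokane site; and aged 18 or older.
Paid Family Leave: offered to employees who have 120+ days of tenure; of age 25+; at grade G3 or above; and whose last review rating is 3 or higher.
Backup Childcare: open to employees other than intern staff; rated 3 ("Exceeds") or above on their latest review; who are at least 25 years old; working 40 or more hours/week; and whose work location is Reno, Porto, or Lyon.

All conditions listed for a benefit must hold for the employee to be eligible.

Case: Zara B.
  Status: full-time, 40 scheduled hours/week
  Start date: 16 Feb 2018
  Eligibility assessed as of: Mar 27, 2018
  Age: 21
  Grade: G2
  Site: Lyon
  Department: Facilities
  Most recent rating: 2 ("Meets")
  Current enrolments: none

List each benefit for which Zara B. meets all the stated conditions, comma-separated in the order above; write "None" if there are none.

Service from 16 Feb 2018 to Mar 27, 2018: 39 days.
Annual Bonus Plan — status full-time ✓; service 39 days ≥ 30 days ✓; grade G2 < G7 ✗ → not eligible.
Fitness Allowance — service 39 days < 24 months (≈720 days) ✗ → not eligible.
Wellness Stipend — grade G2 ≥ G2 ✓; 40 hrs/wk ≥ 35 ✓; rating 2 ≥ 2 ✓; service 39 days < 9 months (≈270 days) ✗ → not eligible.
Supplemental Life Insurance — status full-time ✓ (not excluded); service 39 days < 18 months (≈540 days) ✗ → not eligible.
Sabbatical Program — status full-time ✓; service 39 days < 60 days ✗ → not eligible.
Spot Bonus Program — status full-time ✗ (requires part-time or temporary) → not eligible.
Equipment Allowance — status full-time ✓; 40 hrs/wk ≥ 32 ✓; service 39 days < 18 months (≈540 days) ✗ → not eligible.
Paid Family Leave — service 39 days < 120 days ✗ → not eligible.
Backup Childcare — status full-time ✓ (not excluded); rating 2 < 3 ✗ → not eligible.

None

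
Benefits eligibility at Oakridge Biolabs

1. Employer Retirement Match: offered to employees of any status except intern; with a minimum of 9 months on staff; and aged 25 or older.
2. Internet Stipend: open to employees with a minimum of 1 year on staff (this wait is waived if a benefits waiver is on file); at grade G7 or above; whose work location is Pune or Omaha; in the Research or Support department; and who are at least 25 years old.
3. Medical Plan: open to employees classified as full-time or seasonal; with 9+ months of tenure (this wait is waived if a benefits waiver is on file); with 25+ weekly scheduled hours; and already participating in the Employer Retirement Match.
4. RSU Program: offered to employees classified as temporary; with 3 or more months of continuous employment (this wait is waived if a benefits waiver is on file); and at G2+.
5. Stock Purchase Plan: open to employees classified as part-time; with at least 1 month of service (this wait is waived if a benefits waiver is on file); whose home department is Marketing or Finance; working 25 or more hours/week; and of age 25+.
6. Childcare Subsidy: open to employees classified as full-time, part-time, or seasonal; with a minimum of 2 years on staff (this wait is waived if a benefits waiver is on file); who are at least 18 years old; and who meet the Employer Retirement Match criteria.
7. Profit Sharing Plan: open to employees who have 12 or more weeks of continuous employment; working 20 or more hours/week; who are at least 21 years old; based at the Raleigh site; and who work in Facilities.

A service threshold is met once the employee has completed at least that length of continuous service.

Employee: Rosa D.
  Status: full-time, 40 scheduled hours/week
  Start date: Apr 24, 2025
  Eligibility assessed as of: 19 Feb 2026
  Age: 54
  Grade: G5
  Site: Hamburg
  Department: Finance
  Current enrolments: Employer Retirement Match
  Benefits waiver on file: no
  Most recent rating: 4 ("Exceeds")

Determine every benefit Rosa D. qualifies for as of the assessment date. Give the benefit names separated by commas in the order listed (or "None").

Service from Apr 24, 2025 to 19 Feb 2026: 301 days.
Employer Retirement Match — status full-time ✓ (not excluded); service 301 days ≥ 9 months (≈270 days) ✓; age 54 ≥ 25 ✓ → eligible.
Internet Stipend — no waiver, service 301 days < 1 year (≈365 days) ✗ → not eligible.
Medical Plan — status full-time ✓; no waiver, service 301 days ≥ 9 months (≈270 days) ✓; 40 hrs/wk ≥ 25 ✓; enrolled in Employer Retirement Match ✓ → eligible.
RSU Program — status full-time ✗ (requires temporary) → not eligible.
Stock Purchase Plan — status full-time ✗ (requires part-time) → not eligible.
Childcare Subsidy — status full-time ✓; no waiver, service 301 days < 2 years (≈730 days) ✗ → not eligible.
Profit Sharing Plan — service 301 days ≥ 12 weeks (≈84 days) ✓; 40 hrs/wk ≥ 20 ✓; age 54 ≥ 21 ✓; site Hamburg ✗ (not Raleigh) → not eligible.

Employer Retirement Match, Medical Plan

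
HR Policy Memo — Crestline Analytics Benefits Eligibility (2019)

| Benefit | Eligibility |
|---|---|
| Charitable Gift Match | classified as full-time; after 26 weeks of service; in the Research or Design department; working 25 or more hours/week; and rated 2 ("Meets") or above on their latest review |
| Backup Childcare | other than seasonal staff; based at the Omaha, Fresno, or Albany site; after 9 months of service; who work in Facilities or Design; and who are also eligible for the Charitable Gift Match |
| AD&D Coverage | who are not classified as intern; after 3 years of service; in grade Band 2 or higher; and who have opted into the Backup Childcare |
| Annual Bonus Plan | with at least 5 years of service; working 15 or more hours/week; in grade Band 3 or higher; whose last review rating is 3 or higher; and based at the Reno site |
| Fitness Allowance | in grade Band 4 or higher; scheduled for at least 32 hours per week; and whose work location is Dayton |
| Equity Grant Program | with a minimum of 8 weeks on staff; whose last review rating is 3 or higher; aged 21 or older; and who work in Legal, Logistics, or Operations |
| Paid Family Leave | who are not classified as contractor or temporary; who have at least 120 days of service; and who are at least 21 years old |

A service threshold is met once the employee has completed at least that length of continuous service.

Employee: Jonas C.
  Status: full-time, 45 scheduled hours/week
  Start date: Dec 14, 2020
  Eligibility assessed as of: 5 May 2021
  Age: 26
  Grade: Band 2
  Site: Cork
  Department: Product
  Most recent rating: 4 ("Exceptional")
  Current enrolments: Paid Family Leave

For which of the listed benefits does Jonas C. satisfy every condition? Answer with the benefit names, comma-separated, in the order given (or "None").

Paid Family Leave

Service from Dec 14, 2020 to 5 May 2021: 142 days.
Charitable Gift Match — status full-time ✓; service 142 days < 26 weeks (≈182 days) ✗ → not eligible.
Backup Childcare — status full-time ✓ (not excluded); site Cork ✗ (not Omaha, Fresno, or Albany) → not eligible.
AD&D Coverage — status full-time ✓ (not excluded); service 142 days < 3 years (≈1095 days) ✗ → not eligible.
Annual Bonus Plan — service 142 days < 5 years (≈1825 days) ✗ → not eligible.
Fitness Allowance — grade Band 2 < Band 4 ✗ → not eligible.
Equity Grant Program — service 142 days ≥ 8 weeks (≈56 days) ✓; rating 4 ≥ 3 ✓; age 26 ≥ 21 ✓; dept Product ✗ → not eligible.
Paid Family Leave — status full-time ✓ (not excluded); service 142 days ≥ 120 days ✓; age 26 ≥ 21 ✓ → eligible.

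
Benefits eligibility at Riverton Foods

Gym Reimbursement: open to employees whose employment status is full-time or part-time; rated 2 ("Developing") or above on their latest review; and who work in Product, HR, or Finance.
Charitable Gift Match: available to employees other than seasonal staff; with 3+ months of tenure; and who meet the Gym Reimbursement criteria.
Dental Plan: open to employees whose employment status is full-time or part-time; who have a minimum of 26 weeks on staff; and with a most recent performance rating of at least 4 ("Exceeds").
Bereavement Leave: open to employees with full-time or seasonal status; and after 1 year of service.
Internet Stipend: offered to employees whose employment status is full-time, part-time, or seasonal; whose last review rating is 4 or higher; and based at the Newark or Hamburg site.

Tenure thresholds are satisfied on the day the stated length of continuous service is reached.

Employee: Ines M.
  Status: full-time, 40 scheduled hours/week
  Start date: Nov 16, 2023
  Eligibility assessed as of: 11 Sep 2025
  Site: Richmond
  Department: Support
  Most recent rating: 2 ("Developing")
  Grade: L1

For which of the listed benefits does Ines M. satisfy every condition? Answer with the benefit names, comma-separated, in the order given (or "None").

Service from Nov 16, 2023 to 11 Sep 2025: 665 days.
Gym Reimbursement — status full-time ✓; rating 2 ≥ 2 ✓; dept Support ✗ → not eligible.
Charitable Gift Match — status full-time ✓ (not excluded); service 665 days ≥ 3 months (≈90 days) ✓; not eligible for Gym Reimbursement ✗ → not eligible.
Dental Plan — status full-time ✓; service 665 days ≥ 26 weeks (≈182 days) ✓; rating 2 < 4 ✗ → not eligible.
Bereavement Leave — status full-time ✓; service 665 days ≥ 1 year (≈365 days) ✓ → eligible.
Internet Stipend — status full-time ✓; rating 2 < 4 ✗ → not eligible.

Bereavement Leave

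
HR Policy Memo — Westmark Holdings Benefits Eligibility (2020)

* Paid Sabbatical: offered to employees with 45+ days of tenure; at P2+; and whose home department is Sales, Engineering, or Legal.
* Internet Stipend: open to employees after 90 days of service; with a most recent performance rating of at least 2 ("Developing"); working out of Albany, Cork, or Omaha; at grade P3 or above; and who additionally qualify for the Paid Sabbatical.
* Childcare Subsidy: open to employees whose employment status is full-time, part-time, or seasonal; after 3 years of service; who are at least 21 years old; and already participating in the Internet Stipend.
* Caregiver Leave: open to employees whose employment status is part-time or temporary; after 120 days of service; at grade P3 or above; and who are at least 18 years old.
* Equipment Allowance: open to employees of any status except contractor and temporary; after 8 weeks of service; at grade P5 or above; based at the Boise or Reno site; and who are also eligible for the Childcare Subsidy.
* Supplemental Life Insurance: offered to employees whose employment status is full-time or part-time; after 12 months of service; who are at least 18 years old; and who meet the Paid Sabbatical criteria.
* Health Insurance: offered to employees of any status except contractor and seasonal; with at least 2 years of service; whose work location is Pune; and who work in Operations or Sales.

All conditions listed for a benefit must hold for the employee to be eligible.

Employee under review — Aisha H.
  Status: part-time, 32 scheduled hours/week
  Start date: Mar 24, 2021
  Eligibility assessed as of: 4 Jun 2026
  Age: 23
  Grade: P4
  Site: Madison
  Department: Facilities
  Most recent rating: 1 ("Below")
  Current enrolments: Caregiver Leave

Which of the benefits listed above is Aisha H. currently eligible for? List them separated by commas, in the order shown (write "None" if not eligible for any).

Service from Mar 24, 2021 to 4 Jun 2026: 1898 days.
Paid Sabbatical — service 1898 days ≥ 45 days ✓; grade P4 ≥ P2 ✓; dept Facilities ✗ → not eligible.
Internet Stipend — service 1898 days ≥ 90 days ✓; rating 1 < 2 ✗ → not eligible.
Childcare Subsidy — status part-time ✓; service 1898 days ≥ 3 years (≈1095 days) ✓; age 23 ≥ 21 ✓; not enrolled in Internet Stipend ✗ → not eligible.
Caregiver Leave — status part-time ✓; service 1898 days ≥ 120 days ✓; grade P4 ≥ P3 ✓; age 23 ≥ 18 ✓ → eligible.
Equipment Allowance — status part-time ✓ (not excluded); service 1898 days ≥ 8 weeks (≈56 days) ✓; grade P4 < P5 ✗ → not eligible.
Supplemental Life Insurance — status part-time ✓; service 1898 days ≥ 12 months (≈360 days) ✓; age 23 ≥ 18 ✓; not eligible for Paid Sabbatical ✗ → not eligible.
Health Insurance — status part-time ✓ (not excluded); service 1898 days ≥ 2 years (≈730 days) ✓; site Madison ✗ (not Pune) → not eligible.

Caregiver Leave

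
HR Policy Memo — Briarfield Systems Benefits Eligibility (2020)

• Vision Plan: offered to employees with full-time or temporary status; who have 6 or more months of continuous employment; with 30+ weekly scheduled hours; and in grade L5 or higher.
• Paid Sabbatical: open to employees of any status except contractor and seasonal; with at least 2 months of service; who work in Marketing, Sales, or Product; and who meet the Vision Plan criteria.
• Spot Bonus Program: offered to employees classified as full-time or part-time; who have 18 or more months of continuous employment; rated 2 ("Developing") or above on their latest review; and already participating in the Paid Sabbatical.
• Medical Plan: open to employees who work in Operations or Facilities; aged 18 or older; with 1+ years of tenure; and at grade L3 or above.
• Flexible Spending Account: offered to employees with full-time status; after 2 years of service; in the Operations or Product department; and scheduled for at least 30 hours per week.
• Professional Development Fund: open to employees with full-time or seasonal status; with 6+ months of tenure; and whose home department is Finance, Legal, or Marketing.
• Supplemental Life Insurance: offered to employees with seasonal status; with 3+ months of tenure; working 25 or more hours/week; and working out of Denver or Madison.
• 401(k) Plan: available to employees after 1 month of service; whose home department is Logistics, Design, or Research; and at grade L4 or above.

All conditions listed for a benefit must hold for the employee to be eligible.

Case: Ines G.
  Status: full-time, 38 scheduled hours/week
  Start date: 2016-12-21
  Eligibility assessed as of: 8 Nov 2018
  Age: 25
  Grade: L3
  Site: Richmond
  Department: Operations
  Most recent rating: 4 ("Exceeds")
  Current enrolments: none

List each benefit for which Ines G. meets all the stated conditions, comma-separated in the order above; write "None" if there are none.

Medical Plan

Service from 2016-12-21 to 8 Nov 2018: 687 days.
Vision Plan — status full-time ✓; service 687 days ≥ 6 months (≈180 days) ✓; 38 hrs/wk ≥ 30 ✓; grade L3 < L5 ✗ → not eligible.
Paid Sabbatical — status full-time ✓ (not excluded); service 687 days ≥ 2 months (≈60 days) ✓; dept Operations ✗ → not eligible.
Spot Bonus Program — status full-time ✓; service 687 days ≥ 18 months (≈540 days) ✓; rating 4 ≥ 2 ✓; not enrolled in Paid Sabbatical ✗ → not eligible.
Medical Plan — dept Operations ✓; age 25 ≥ 18 ✓; service 687 days ≥ 1 year (≈365 days) ✓; grade L3 ≥ L3 ✓ → eligible.
Flexible Spending Account — status full-time ✓; service 687 days < 2 years (≈730 days) ✗ → not eligible.
Professional Development Fund — status full-time ✓; service 687 days ≥ 6 months (≈180 days) ✓; dept Operations ✗ → not eligible.
Supplemental Life Insurance — status full-time ✗ (requires seasonal) → not eligible.
401(k) Plan — service 687 days ≥ 1 month (≈30 days) ✓; dept Operations ✗ → not eligible.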